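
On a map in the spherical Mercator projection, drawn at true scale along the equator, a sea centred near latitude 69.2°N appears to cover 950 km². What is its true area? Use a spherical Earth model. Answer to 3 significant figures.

The Mercator projection is conformal; its linear scale factor is the same in every direction and equals sec φ = 1/cos φ.
Areal scale = k² = sec²φ = 1/cos²(69.2°) = 1/0.3551² = 7.930.
True area = apparent / (areal scale) = 950 / 7.930 ≈ 120 km².

120 km²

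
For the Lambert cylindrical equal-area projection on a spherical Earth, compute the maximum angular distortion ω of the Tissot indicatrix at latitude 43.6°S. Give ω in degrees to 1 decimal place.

36.4°

The Lambert cylindrical equal-area projection is the cylindrical equal-area projection with its standard parallel at the equator (φ₀ = 0). Cylindrical equal-area (φ₀ = 0°): h = cos φ / cos 0° along meridians, k = cos 0° / cos φ along parallels; h·k = 1.
At 43.6°: h = 0.7242, k = 1.381; principal scales a = 1.381, b = 0.7242.
sin(ω/2) = (a − b)/(a + b) = 0.6567/2.105 = 0.3120, so ω = 2 arcsin(0.3120) ≈ 36.4°.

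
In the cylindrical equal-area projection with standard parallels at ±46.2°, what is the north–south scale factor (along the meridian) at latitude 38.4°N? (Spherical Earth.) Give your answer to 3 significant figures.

Cylindrical equal-area (φ₀ = 46.2°): h = cos φ / cos 46.2° along meridians, k = cos 46.2° / cos φ along parallels; h·k = 1.
h = cos 38.4° / cos 46.2° = 0.7837/0.6921 = 1.132.

1.13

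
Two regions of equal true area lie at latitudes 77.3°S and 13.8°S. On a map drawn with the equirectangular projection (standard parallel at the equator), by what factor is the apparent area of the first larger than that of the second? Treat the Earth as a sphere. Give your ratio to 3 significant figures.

Plate carrée maps x = Rλ, y = Rφ. The meridian scale is h = 1 and the parallel scale is k = 1/cos φ = sec φ.
Areal scale at 77.3°: h·k = 1.000 × 4.549 = 4.549.
Areal scale at 13.8°: h·k = 1.000 × 1.030 = 1.030.
Ratio = 4.549/1.030 ≈ 4.42.

4.42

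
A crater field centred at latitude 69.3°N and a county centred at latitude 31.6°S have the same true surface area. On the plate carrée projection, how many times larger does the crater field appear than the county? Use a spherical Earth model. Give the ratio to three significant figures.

2.41

For the equirectangular projection with φ₀ = 0 (plate carrée), h = 1 along meridians and k = sec φ along parallels.
Areal scale at 69.3°: h·k = 1.000 × 2.829 = 2.829.
Areal scale at 31.6°: h·k = 1.000 × 1.174 = 1.174.
Ratio = 2.829/1.174 ≈ 2.41.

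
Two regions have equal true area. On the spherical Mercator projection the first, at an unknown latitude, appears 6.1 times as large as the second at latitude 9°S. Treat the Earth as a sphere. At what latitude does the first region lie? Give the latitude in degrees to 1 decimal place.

For equal true areas on Mercator, apparent areas scale as sec²φ, so the ratio is cos²φ₂ / cos²φ₁.
cos²φ₂ / cos²φ₁ = 6.1  ⇒  cos φ₁ = cos 9° / √6.1 = 0.9877/2.470 = 0.3999.
φ₁ = arccos(0.3999) ≈ 66.4°.

66.4°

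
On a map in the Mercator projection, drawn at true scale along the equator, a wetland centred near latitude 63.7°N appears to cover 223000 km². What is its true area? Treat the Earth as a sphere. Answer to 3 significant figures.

Mercator is conformal, so the point scale is isotropic: h = k = sec φ = 1/cos φ.
Areal scale = k² = sec²φ = 1/cos²(63.7°) = 1/0.4431² = 5.094.
True area = apparent / (areal scale) = 223000 / 5.094 ≈ 43800 km².

43800 km²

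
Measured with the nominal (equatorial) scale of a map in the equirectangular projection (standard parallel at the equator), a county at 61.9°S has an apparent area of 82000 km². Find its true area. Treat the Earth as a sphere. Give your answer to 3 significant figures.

38600 km²

In the plate carrée (x = Rλ, y = Rφ), meridians are true-scale (h = 1) and parallels are stretched by k = sec φ.
Areal scale = h·k = 1 × sec φ; at 61.9°, h = 1.000, k = 2.123, so h·k = 2.123.
True area = apparent / (areal scale) = 82000 / 2.123 ≈ 38600 km².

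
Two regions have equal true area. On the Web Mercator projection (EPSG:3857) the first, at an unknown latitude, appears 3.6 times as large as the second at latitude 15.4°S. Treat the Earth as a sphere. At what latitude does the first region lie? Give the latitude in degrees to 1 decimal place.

59.5°

For equal true areas on Mercator, apparent areas scale as sec²φ, so the ratio is cos²φ₂ / cos²φ₁.
cos²φ₂ / cos²φ₁ = 3.6  ⇒  cos φ₁ = cos 15.4° / √3.6 = 0.9641/1.897 = 0.5081.
φ₁ = arccos(0.5081) ≈ 59.5°.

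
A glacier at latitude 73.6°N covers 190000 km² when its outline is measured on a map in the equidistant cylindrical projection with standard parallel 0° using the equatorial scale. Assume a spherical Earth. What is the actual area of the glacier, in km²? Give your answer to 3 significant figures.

53600 km²

Plate carrée maps x = Rλ, y = Rφ. The meridian scale is h = 1 and the parallel scale is k = 1/cos φ = sec φ.
Areal scale = h·k = 1 × sec φ; at 73.6°, h = 1.000, k = 3.542, so h·k = 3.542.
True area = apparent / (areal scale) = 190000 / 3.542 ≈ 53600 km².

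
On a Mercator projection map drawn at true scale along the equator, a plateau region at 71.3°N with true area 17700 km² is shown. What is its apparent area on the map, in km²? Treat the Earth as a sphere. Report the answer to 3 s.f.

172000 km²

For Mercator, h = k = sec φ (a conformal cylindrical projection has a single point scale, 1/cos φ).
Areal scale = k² = sec²φ = 1/cos²(71.3°) = 1/0.3206² = 9.728.
Apparent area = 17700 × 9.728 ≈ 172000 km².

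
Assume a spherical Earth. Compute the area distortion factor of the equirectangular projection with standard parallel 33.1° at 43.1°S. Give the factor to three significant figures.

The equidistant cylindrical projection with φ₀ = 33.1° has h = 1 (meridians true) and k = cos φ₀ / cos φ along parallels.
Areal scale = h·k = 1 × cos φ₀ / cos φ; at 43.1°, h = 1.000, k = 1.147, so h·k = 1.147.

1.15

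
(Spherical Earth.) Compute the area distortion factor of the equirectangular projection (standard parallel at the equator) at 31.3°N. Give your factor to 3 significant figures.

1.17

For the equirectangular projection with φ₀ = 0 (plate carrée), h = 1 along meridians and k = sec φ along parallels.
Areal scale = h·k = 1 × sec φ; at 31.3°, h = 1.000, k = 1.170, so h·k = 1.170.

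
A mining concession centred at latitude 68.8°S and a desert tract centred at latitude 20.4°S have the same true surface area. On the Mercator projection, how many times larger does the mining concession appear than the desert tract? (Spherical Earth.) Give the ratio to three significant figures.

On Mercator, area is exaggerated by sec²φ = 1/cos²φ.
At 68.8°: sec²(68.8°) = 1/0.3616² = 7.647.
At 20.4°: sec²(20.4°) = 1/0.9373² = 1.138.
Ratio = 7.647/1.138 = cos²(20.4°)/cos²(68.8°) ≈ 6.72.

6.72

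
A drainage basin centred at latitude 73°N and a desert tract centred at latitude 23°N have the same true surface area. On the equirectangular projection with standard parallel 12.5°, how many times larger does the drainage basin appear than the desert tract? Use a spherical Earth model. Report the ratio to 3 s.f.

In the equirectangular projection with standard parallel φ₀ = 12.5° (x = Rλ cos φ₀, y = Rφ), meridians are true-scale (h = 1) and the parallel scale is k = cos φ₀ / cos φ.
Areal scale at 73°: h·k = 1.000 × 3.339 = 3.339.
Areal scale at 23°: h·k = 1.000 × 1.061 = 1.061.
Ratio = 3.339/1.061 ≈ 3.15.

3.15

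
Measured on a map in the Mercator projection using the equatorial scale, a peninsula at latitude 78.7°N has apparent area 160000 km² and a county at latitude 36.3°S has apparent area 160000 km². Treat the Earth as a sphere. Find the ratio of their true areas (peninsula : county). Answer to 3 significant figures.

Mercator's areal exaggeration is sec²φ; hence true area = (apparent area) · cos²φ.
True area of peninsula: 160000 × cos²(78.7°) = 160000 × 0.03839 = 6143 km².
True area of county: 160000 × cos²(36.3°) = 160000 × 0.6495 = 103900 km².
Ratio = 6143 / 103900 ≈ 0.0591.

0.0591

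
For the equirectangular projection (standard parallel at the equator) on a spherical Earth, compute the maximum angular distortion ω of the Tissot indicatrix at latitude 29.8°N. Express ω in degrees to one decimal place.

For the equirectangular projection with φ₀ = 0 (plate carrée), h = 1 along meridians and k = sec φ along parallels.
At 29.8°: h = 1.000, k = 1.152; principal scales a = 1.152, b = 1.000.
sin(ω/2) = (a − b)/(a + b) = 0.1524/2.152 = 0.07080, so ω = 2 arcsin(0.07080) ≈ 8.1°.

8.1°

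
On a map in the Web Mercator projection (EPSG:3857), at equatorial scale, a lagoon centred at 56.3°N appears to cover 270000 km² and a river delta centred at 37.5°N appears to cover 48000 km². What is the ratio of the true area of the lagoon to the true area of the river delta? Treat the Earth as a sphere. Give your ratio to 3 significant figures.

On Mercator the areal scale is sec²φ, so true area = apparent × cos²φ.
True area of lagoon: 270000 × cos²(56.3°) = 270000 × 0.3079 = 83120 km².
True area of river delta: 48000 × cos²(37.5°) = 48000 × 0.6294 = 30210 km².
Ratio = 83120 / 30210 ≈ 2.75.

2.75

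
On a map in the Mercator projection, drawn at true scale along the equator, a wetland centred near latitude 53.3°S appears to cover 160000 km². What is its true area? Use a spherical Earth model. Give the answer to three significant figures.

57100 km²

For Mercator, h = k = sec φ (a conformal cylindrical projection has a single point scale, 1/cos φ).
Areal scale = k² = sec²φ = 1/cos²(53.3°) = 1/0.5976² = 2.800.
True area = apparent / (areal scale) = 160000 / 2.800 ≈ 57100 km².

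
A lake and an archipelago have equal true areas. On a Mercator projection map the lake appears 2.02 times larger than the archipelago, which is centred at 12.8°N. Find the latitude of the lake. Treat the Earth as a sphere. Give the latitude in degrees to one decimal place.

Mercator areal scale is sec²φ, so apparent-area ratio = sec²φ₁ / sec²φ₂ = cos²φ₂ / cos²φ₁.
cos²φ₂ / cos²φ₁ = 2.02  ⇒  cos φ₁ = cos 12.8° / √2.02 = 0.9751/1.421 = 0.6861.
φ₁ = arccos(0.6861) ≈ 46.7°.

46.7°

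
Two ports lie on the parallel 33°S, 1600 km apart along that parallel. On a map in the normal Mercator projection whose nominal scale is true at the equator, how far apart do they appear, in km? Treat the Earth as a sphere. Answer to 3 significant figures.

1910 km

The Mercator projection is conformal; its linear scale factor is the same in every direction and equals sec φ = 1/cos φ.
Along the parallel, k = sec 33° = 1/0.8387 = 1.192.
Map distance = 1600 × 1.192 ≈ 1910 km.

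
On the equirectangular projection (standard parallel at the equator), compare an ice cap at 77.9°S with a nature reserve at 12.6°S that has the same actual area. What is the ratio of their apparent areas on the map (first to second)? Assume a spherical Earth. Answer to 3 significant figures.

Plate carrée maps x = Rλ, y = Rφ. The meridian scale is h = 1 and the parallel scale is k = 1/cos φ = sec φ.
Areal scale at 77.9°: h·k = 1.000 × 4.771 = 4.771.
Areal scale at 12.6°: h·k = 1.000 × 1.025 = 1.025.
Ratio = 4.771/1.025 ≈ 4.66.

4.66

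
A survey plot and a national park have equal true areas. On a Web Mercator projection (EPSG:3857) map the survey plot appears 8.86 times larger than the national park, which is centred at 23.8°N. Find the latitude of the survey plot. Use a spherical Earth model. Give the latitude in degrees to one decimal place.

Mercator areal scale is sec²φ, so apparent-area ratio = sec²φ₁ / sec²φ₂ = cos²φ₂ / cos²φ₁.
cos²φ₂ / cos²φ₁ = 8.86  ⇒  cos φ₁ = cos 23.8° / √8.86 = 0.9150/2.977 = 0.3074.
φ₁ = arccos(0.3074) ≈ 72.1°.

72.1°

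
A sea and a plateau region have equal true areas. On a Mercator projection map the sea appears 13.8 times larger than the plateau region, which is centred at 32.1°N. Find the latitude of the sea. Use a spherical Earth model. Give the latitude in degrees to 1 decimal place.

Mercator areal scale is sec²φ, so apparent-area ratio = sec²φ₁ / sec²φ₂ = cos²φ₂ / cos²φ₁.
cos²φ₂ / cos²φ₁ = 13.8  ⇒  cos φ₁ = cos 32.1° / √13.8 = 0.8471/3.715 = 0.2280.
φ₁ = arccos(0.2280) ≈ 76.8°.

76.8°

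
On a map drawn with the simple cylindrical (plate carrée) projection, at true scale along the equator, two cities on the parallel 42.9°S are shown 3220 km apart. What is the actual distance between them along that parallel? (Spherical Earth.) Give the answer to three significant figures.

2360 km

For the equirectangular projection with φ₀ = 0 (plate carrée), h = 1 along meridians and k = sec φ along parallels.
Along the parallel at 42.9°, map distances are exaggerated by k = sec 42.9° = 1.365.
True distance = 3220 / 1.365 = 3220 × cos 42.9° ≈ 2360 km.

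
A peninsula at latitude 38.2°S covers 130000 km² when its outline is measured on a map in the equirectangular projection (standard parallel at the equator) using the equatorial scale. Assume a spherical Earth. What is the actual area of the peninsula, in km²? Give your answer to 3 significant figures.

For the equirectangular projection with φ₀ = 0 (plate carrée), h = 1 along meridians and k = sec φ along parallels.
Areal scale = h·k = 1 × sec φ; at 38.2°, h = 1.000, k = 1.272, so h·k = 1.272.
True area = apparent / (areal scale) = 130000 / 1.272 ≈ 102000 km².

102000 km²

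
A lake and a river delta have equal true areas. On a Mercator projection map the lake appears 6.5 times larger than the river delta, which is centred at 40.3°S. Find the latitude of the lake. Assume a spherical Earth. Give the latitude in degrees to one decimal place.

72.6°

On Mercator, (apparent₁)/(apparent₂) = sec²φ₁ / sec²φ₂ when true areas are equal.
cos²φ₂ / cos²φ₁ = 6.5  ⇒  cos φ₁ = cos 40.3° / √6.5 = 0.7627/2.550 = 0.2991.
φ₁ = arccos(0.2991) ≈ 72.6°.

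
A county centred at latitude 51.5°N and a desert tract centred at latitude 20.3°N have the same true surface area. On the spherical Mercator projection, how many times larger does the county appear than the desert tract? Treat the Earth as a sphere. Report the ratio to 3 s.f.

Mercator is conformal with k = sec φ, so areal scale = k² = sec²φ.
At 51.5°: sec²(51.5°) = 1/0.6225² = 2.580.
At 20.3°: sec²(20.3°) = 1/0.9379² = 1.137.
Ratio = 2.580/1.137 = cos²(20.3°)/cos²(51.5°) ≈ 2.27.

2.27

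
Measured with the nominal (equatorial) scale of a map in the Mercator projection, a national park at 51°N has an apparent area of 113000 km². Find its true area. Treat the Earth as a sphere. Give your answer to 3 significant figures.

44800 km²

For Mercator, h = k = sec φ (a conformal cylindrical projection has a single point scale, 1/cos φ).
Areal scale = k² = sec²φ = 1/cos²(51°) = 1/0.6293² = 2.525.
True area = apparent / (areal scale) = 113000 / 2.525 ≈ 44800 km².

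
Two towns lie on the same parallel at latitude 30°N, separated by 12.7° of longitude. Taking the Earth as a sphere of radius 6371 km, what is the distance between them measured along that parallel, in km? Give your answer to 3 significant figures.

Arc length along a parallel = R cos φ · Δλ (with Δλ in radians).
= 6371 × cos 30° × (12.7° × π/180) = 6371 × 0.8660 × 0.2217 ≈ 1220 km.

1220 km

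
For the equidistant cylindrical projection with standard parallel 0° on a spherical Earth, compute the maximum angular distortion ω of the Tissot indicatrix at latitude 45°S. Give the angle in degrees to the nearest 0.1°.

19.8°

For the equirectangular projection with φ₀ = 0 (plate carrée), h = 1 along meridians and k = sec φ along parallels.
At 45°: h = 1.000, k = 1.414; principal scales a = 1.414, b = 1.000.
sin(ω/2) = (a − b)/(a + b) = 0.4142/2.414 = 0.1716, so ω = 2 arcsin(0.1716) ≈ 19.8°.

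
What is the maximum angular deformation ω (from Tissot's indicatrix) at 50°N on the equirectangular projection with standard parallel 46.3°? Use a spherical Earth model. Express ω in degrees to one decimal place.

4.1°

The equidistant cylindrical projection with φ₀ = 46.3° has h = 1 (meridians true) and k = cos φ₀ / cos φ along parallels.
At 50°: h = 1.000, k = 1.075; principal scales a = 1.075, b = 1.000.
sin(ω/2) = (a − b)/(a + b) = 0.07482/2.075 = 0.03606, so ω = 2 arcsin(0.03606) ≈ 4.1°.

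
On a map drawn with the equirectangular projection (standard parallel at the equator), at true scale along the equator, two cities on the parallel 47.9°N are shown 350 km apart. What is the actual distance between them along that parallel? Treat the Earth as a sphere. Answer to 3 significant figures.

In the plate carrée (x = Rλ, y = Rφ), meridians are true-scale (h = 1) and parallels are stretched by k = sec φ.
Along the parallel at 47.9°, map distances are exaggerated by k = sec 47.9° = 1.492.
True distance = 350 / 1.492 = 350 × cos 47.9° ≈ 235 km.

235 km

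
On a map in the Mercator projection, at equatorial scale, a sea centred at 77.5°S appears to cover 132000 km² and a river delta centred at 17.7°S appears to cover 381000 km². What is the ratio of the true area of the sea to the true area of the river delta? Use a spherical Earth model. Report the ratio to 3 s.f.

On Mercator the areal scale is sec²φ, so true area = apparent × cos²φ.
True area of sea: 132000 × cos²(77.5°) = 132000 × 0.04685 = 6184 km².
True area of river delta: 381000 × cos²(17.7°) = 381000 × 0.9076 = 345800 km².
Ratio = 6184 / 345800 ≈ 0.0179.

0.0179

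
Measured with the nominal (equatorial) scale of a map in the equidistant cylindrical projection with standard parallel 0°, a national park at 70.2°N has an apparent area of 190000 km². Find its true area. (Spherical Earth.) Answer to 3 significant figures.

64400 km²

In the plate carrée (x = Rλ, y = Rφ), meridians are true-scale (h = 1) and parallels are stretched by k = sec φ.
Areal scale = h·k = 1 × sec φ; at 70.2°, h = 1.000, k = 2.952, so h·k = 2.952.
True area = apparent / (areal scale) = 190000 / 2.952 ≈ 64400 km².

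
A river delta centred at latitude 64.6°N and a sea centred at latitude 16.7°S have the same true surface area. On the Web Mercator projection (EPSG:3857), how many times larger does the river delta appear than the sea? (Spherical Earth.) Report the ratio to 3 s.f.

4.99

On Mercator, area is exaggerated by sec²φ = 1/cos²φ.
At 64.6°: sec²(64.6°) = 1/0.4289² = 5.435.
At 16.7°: sec²(16.7°) = 1/0.9578² = 1.090.
Ratio = 5.435/1.090 = cos²(16.7°)/cos²(64.6°) ≈ 4.99.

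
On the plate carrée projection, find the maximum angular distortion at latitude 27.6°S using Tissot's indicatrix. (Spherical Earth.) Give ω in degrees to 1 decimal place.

6.9°

Plate carrée maps x = Rλ, y = Rφ. The meridian scale is h = 1 and the parallel scale is k = 1/cos φ = sec φ.
At 27.6°: h = 1.000, k = 1.128; principal scales a = 1.128, b = 1.000.
sin(ω/2) = (a − b)/(a + b) = 0.1284/2.128 = 0.06033, so ω = 2 arcsin(0.06033) ≈ 6.9°.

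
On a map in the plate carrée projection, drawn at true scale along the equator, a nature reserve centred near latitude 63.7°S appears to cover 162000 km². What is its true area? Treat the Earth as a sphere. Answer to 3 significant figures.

71800 km²

In the plate carrée (x = Rλ, y = Rφ), meridians are true-scale (h = 1) and parallels are stretched by k = sec φ.
Areal scale = h·k = 1 × sec φ; at 63.7°, h = 1.000, k = 2.257, so h·k = 2.257.
True area = apparent / (areal scale) = 162000 / 2.257 ≈ 71800 km².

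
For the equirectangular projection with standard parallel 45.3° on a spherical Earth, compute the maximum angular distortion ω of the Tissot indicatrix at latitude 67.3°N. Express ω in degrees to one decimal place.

33.9°

With standard parallel φ₀ = 45.3°, the equirectangular projection gives x = Rλ cos φ₀, y = Rφ, so h = 1 and k = cos 45.3° / cos φ.
At 67.3°: h = 1.000, k = 1.823; principal scales a = 1.823, b = 1.000.
sin(ω/2) = (a − b)/(a + b) = 0.8227/2.823 = 0.2915, so ω = 2 arcsin(0.2915) ≈ 33.9°.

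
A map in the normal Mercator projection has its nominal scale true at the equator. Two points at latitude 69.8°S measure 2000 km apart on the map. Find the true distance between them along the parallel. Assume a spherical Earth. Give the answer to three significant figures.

The Mercator projection is conformal; its linear scale factor is the same in every direction and equals sec φ = 1/cos φ.
Along the parallel at 69.8°, map distances are exaggerated by k = sec 69.8° = 2.896.
True distance = 2000 / 2.896 = 2000 × cos 69.8° ≈ 691 km.

691 km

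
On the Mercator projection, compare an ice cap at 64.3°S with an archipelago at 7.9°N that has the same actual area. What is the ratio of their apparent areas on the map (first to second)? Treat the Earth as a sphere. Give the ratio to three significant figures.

Mercator areal scale is sec²φ.
At 64.3°: sec²(64.3°) = 1/0.4337² = 5.317.
At 7.9°: sec²(7.9°) = 1/0.9905² = 1.019.
Ratio = 5.317/1.019 = cos²(7.9°)/cos²(64.3°) ≈ 5.22.

5.22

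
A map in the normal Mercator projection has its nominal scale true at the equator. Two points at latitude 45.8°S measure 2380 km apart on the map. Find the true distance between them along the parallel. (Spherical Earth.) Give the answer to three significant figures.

For Mercator, h = k = sec φ (a conformal cylindrical projection has a single point scale, 1/cos φ).
Along the parallel at 45.8°, map distances are exaggerated by k = sec 45.8° = 1.434.
True distance = 2380 / 1.434 = 2380 × cos 45.8° ≈ 1660 km.

1660 km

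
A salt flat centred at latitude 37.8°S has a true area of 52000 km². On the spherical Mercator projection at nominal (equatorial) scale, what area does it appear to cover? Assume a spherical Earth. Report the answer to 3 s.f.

For Mercator, h = k = sec φ (a conformal cylindrical projection has a single point scale, 1/cos φ).
Areal scale = k² = sec²φ = 1/cos²(37.8°) = 1/0.7902² = 1.602.
Apparent area = 52000 × 1.602 ≈ 83300 km².

83300 km²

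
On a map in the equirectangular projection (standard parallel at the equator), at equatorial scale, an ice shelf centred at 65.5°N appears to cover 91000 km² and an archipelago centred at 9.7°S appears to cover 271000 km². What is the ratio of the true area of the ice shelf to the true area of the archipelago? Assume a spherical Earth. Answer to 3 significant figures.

0.141

Plate carrée has h = 1 and k = sec φ, giving areal scale sec φ; true area = (apparent area) · cos φ.
True area of ice shelf: 91000 × cos(65.5°) = 91000 × 0.4147 = 37740 km².
True area of archipelago: 271000 × cos(9.7°) = 271000 × 0.9857 = 267100 km².
Ratio = 37740 / 267100 ≈ 0.141.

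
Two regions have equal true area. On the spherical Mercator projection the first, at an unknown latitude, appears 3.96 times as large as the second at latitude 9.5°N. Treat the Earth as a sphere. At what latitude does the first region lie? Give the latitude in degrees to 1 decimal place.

60.3°

On Mercator, (apparent₁)/(apparent₂) = sec²φ₁ / sec²φ₂ when true areas are equal.
cos²φ₂ / cos²φ₁ = 3.96  ⇒  cos φ₁ = cos 9.5° / √3.96 = 0.9863/1.990 = 0.4956.
φ₁ = arccos(0.4956) ≈ 60.3°.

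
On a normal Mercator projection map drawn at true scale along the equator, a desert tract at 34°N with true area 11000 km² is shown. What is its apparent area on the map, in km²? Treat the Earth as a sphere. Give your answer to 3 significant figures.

16000 km²

For Mercator, h = k = sec φ (a conformal cylindrical projection has a single point scale, 1/cos φ).
Areal scale = k² = sec²φ = 1/cos²(34°) = 1/0.8290² = 1.455.
Apparent area = 11000 × 1.455 ≈ 16000 km².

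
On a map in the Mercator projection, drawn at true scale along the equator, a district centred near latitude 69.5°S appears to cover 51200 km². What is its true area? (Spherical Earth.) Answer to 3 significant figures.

6280 km²

The Mercator projection is conformal; its linear scale factor is the same in every direction and equals sec φ = 1/cos φ.
Areal scale = k² = sec²φ = 1/cos²(69.5°) = 1/0.3502² = 8.154.
True area = apparent / (areal scale) = 51200 / 8.154 ≈ 6280 km².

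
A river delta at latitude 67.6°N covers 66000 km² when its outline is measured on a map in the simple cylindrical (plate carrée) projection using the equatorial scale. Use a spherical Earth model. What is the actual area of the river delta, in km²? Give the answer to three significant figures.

25200 km²

Plate carrée maps x = Rλ, y = Rφ. The meridian scale is h = 1 and the parallel scale is k = 1/cos φ = sec φ.
Areal scale = h·k = 1 × sec φ; at 67.6°, h = 1.000, k = 2.624, so h·k = 2.624.
True area = apparent / (areal scale) = 66000 / 2.624 ≈ 25200 km².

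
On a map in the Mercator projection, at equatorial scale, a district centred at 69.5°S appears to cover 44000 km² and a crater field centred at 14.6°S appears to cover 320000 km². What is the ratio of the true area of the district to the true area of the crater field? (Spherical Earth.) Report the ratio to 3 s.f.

0.0180

On Mercator the areal scale is sec²φ, so true area = apparent × cos²φ.
True area of district: 44000 × cos²(69.5°) = 44000 × 0.1226 = 5396 km².
True area of crater field: 320000 × cos²(14.6°) = 320000 × 0.9365 = 299700 km².
Ratio = 5396 / 299700 ≈ 0.0180.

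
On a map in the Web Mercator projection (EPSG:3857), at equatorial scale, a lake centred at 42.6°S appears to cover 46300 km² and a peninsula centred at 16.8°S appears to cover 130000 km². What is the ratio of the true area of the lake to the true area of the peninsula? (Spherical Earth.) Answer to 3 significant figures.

On Mercator the areal scale is sec²φ, so true area = apparent × cos²φ.
True area of lake: 46300 × cos²(42.6°) = 46300 × 0.5418 = 25090 km².
True area of peninsula: 130000 × cos²(16.8°) = 130000 × 0.9165 = 119100 km².
Ratio = 25090 / 119100 ≈ 0.211.

0.211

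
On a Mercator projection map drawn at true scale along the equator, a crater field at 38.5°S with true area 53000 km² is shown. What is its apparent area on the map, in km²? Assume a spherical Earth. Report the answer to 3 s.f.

For Mercator, h = k = sec φ (a conformal cylindrical projection has a single point scale, 1/cos φ).
Areal scale = k² = sec²φ = 1/cos²(38.5°) = 1/0.7826² = 1.633.
Apparent area = 53000 × 1.633 ≈ 86500 km².

86500 km²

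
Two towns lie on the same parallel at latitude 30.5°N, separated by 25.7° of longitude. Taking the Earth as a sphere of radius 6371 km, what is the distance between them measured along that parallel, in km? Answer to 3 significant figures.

Arc length along a parallel = R cos φ · Δλ (with Δλ in radians).
= 6371 × cos 30.5° × (25.7° × π/180) = 6371 × 0.8616 × 0.4485 ≈ 2460 km.

2460 km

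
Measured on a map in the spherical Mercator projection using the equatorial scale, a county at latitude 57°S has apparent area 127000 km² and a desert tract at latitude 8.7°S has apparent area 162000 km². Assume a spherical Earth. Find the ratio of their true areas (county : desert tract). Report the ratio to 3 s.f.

0.238

On Mercator the areal scale is sec²φ, so true area = apparent × cos²φ.
True area of county: 127000 × cos²(57°) = 127000 × 0.2966 = 37670 km².
True area of desert tract: 162000 × cos²(8.7°) = 162000 × 0.9771 = 158300 km².
Ratio = 37670 / 158300 ≈ 0.238.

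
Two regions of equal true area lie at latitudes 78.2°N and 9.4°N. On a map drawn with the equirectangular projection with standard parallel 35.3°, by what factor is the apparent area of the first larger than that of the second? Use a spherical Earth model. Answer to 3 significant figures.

With standard parallel φ₀ = 35.3°, the equirectangular projection gives x = Rλ cos φ₀, y = Rφ, so h = 1 and k = cos 35.3° / cos φ.
Areal scale at 78.2°: h·k = 1.000 × 3.991 = 3.991.
Areal scale at 9.4°: h·k = 1.000 × 0.8272 = 0.8272.
Ratio = 3.991/0.8272 ≈ 4.82.

4.82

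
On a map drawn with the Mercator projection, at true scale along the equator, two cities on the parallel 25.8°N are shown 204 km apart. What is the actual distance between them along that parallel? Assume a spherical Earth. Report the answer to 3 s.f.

The Mercator projection is conformal; its linear scale factor is the same in every direction and equals sec φ = 1/cos φ.
Along the parallel at 25.8°, map distances are exaggerated by k = sec 25.8° = 1.111.
True distance = 204 / 1.111 = 204 × cos 25.8° ≈ 184 km.

184 km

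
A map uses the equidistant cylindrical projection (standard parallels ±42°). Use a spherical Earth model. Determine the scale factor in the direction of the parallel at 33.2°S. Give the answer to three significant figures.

0.888

With standard parallel φ₀ = 42°, the equirectangular projection gives x = Rλ cos φ₀, y = Rφ, so h = 1 and k = cos 42° / cos φ.
k = cos 42° / cos 33.2° = 0.7431/0.8368 = 0.8881.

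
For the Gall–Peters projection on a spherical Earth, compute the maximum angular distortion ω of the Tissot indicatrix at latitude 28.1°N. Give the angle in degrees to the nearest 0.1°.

25.1°

Gall–Peters is a cylindrical equal-area projection with standard parallels at ±45°. Cylindrical equal-area (φ₀ = 45°): h = cos φ / cos 45° along meridians, k = cos 45° / cos φ along parallels; h·k = 1.
At 28.1°: h = 1.248, k = 0.8016; principal scales a = 1.248, b = 0.8016.
sin(ω/2) = (a − b)/(a + b) = 0.4459/2.049 = 0.2176, so ω = 2 arcsin(0.2176) ≈ 25.1°.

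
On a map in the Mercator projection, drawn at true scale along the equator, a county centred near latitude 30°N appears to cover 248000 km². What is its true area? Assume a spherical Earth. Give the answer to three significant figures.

The Mercator projection is conformal; its linear scale factor is the same in every direction and equals sec φ = 1/cos φ.
Areal scale = k² = sec²φ = 1/cos²(30°) = 1/0.8660² = 1.333.
True area = apparent / (areal scale) = 248000 / 1.333 ≈ 186000 km².

186000 km²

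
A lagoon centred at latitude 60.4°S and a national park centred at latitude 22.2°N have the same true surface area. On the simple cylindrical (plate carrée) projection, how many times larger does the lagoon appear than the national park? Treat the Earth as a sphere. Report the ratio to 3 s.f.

1.87

For the equirectangular projection with φ₀ = 0 (plate carrée), h = 1 along meridians and k = sec φ along parallels.
Areal scale at 60.4°: h·k = 1.000 × 2.025 = 2.025.
Areal scale at 22.2°: h·k = 1.000 × 1.080 = 1.080.
Ratio = 2.025/1.080 ≈ 1.87.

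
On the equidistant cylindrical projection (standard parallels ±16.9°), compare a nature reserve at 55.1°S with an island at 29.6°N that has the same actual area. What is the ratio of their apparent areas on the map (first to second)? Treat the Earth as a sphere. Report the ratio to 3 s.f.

The equidistant cylindrical projection with φ₀ = 16.9° has h = 1 (meridians true) and k = cos φ₀ / cos φ along parallels.
Areal scale at 55.1°: h·k = 1.000 × 1.672 = 1.672.
Areal scale at 29.6°: h·k = 1.000 × 1.100 = 1.100.
Ratio = 1.672/1.100 ≈ 1.52.

1.52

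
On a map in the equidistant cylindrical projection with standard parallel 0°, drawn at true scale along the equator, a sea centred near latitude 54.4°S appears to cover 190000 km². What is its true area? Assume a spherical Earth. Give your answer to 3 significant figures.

For the equirectangular projection with φ₀ = 0 (plate carrée), h = 1 along meridians and k = sec φ along parallels.
Areal scale = h·k = 1 × sec φ; at 54.4°, h = 1.000, k = 1.718, so h·k = 1.718.
True area = apparent / (areal scale) = 190000 / 1.718 ≈ 111000 km².

111000 km²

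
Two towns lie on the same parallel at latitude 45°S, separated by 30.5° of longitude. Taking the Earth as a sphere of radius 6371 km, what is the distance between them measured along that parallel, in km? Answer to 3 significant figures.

Arc length along a parallel = R cos φ · Δλ (with Δλ in radians).
= 6371 × cos 45° × (30.5° × π/180) = 6371 × 0.7071 × 0.5323 ≈ 2400 km.

2400 km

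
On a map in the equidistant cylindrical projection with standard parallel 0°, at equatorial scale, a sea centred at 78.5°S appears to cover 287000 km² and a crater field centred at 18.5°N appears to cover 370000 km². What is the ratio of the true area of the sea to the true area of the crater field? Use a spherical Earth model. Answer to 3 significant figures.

0.163

On the plate carrée, areal scale = h·k = 1 × sec φ, so true area = apparent × cos φ.
True area of sea: 287000 × cos(78.5°) = 287000 × 0.1994 = 57220 km².
True area of crater field: 370000 × cos(18.5°) = 370000 × 0.9483 = 350900 km².
Ratio = 57220 / 350900 ≈ 0.163.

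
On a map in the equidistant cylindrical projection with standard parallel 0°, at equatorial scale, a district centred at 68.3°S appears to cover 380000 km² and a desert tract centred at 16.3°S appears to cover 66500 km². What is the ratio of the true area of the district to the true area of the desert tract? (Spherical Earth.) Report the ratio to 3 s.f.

2.20

On the plate carrée, areal scale = h·k = 1 × sec φ, so true area = apparent × cos φ.
True area of district: 380000 × cos(68.3°) = 380000 × 0.3697 = 140500 km².
True area of desert tract: 66500 × cos(16.3°) = 66500 × 0.9598 = 63830 km².
Ratio = 140500 / 63830 ≈ 2.20.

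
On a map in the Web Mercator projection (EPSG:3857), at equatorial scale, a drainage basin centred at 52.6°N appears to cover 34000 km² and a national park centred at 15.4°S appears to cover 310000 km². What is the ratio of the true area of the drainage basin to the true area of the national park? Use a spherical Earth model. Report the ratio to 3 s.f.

Since Mercator area scale is 1/cos²φ, the true area equals the apparent area multiplied by cos²φ.
True area of drainage basin: 34000 × cos²(52.6°) = 34000 × 0.3689 = 12540 km².
True area of national park: 310000 × cos²(15.4°) = 310000 × 0.9295 = 288100 km².
Ratio = 12540 / 288100 ≈ 0.0435.

0.0435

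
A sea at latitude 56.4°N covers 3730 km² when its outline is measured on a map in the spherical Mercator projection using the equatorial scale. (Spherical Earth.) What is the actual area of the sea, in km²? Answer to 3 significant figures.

The Mercator projection is conformal; its linear scale factor is the same in every direction and equals sec φ = 1/cos φ.
Areal scale = k² = sec²φ = 1/cos²(56.4°) = 1/0.5534² = 3.265.
True area = apparent / (areal scale) = 3730 / 3.265 ≈ 1140 km².

1140 km²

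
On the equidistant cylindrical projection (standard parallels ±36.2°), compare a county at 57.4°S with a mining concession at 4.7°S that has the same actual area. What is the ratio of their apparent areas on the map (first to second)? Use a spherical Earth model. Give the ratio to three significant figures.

1.85

With standard parallel φ₀ = 36.2°, the equirectangular projection gives x = Rλ cos φ₀, y = Rφ, so h = 1 and k = cos 36.2° / cos φ.
Areal scale at 57.4°: h·k = 1.000 × 1.498 = 1.498.
Areal scale at 4.7°: h·k = 1.000 × 0.8097 = 0.8097.
Ratio = 1.498/0.8097 ≈ 1.85.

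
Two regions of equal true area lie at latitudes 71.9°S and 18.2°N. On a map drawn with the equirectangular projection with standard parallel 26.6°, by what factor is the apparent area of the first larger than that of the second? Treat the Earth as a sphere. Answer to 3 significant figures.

With standard parallel φ₀ = 26.6°, the equirectangular projection gives x = Rλ cos φ₀, y = Rφ, so h = 1 and k = cos 26.6° / cos φ.
Areal scale at 71.9°: h·k = 1.000 × 2.878 = 2.878.
Areal scale at 18.2°: h·k = 1.000 × 0.9412 = 0.9412.
Ratio = 2.878/0.9412 ≈ 3.06.

3.06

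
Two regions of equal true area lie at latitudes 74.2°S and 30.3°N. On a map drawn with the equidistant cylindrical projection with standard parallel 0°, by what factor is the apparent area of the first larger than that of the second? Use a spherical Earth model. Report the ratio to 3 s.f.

3.17

In the plate carrée (x = Rλ, y = Rφ), meridians are true-scale (h = 1) and parallels are stretched by k = sec φ.
Areal scale at 74.2°: h·k = 1.000 × 3.673 = 3.673.
Areal scale at 30.3°: h·k = 1.000 × 1.158 = 1.158.
Ratio = 3.673/1.158 ≈ 3.17.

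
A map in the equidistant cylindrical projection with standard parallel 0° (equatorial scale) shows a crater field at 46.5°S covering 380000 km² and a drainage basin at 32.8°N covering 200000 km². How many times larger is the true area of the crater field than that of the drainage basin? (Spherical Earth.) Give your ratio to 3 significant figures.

On the plate carrée, areal scale = h·k = 1 × sec φ, so true area = apparent × cos φ.
True area of crater field: 380000 × cos(46.5°) = 380000 × 0.6884 = 261600 km².
True area of drainage basin: 200000 × cos(32.8°) = 200000 × 0.8406 = 168100 km².
Ratio = 261600 / 168100 ≈ 1.56.

1.56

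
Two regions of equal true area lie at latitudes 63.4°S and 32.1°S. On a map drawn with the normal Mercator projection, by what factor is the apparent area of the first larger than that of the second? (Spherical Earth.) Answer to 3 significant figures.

Mercator areal scale is sec²φ.
At 63.4°: sec²(63.4°) = 1/0.4478² = 4.988.
At 32.1°: sec²(32.1°) = 1/0.8471² = 1.394.
Ratio = 4.988/1.394 = cos²(32.1°)/cos²(63.4°) ≈ 3.58.

3.58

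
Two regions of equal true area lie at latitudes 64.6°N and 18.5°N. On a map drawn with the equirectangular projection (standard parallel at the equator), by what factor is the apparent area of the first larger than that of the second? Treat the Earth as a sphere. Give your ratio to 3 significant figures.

2.21

Plate carrée maps x = Rλ, y = Rφ. The meridian scale is h = 1 and the parallel scale is k = 1/cos φ = sec φ.
Areal scale at 64.6°: h·k = 1.000 × 2.331 = 2.331.
Areal scale at 18.5°: h·k = 1.000 × 1.054 = 1.054.
Ratio = 2.331/1.054 ≈ 2.21.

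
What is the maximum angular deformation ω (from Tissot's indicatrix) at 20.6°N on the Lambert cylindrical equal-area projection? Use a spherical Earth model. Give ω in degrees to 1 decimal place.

7.6°

The Lambert cylindrical equal-area projection is the cylindrical equal-area projection with its standard parallel at the equator (φ₀ = 0). A cylindrical equal-area projection with standard parallel φ₀ has meridian scale h = cos φ / cos φ₀ and parallel scale k = cos φ₀ / cos φ (so areas are preserved, h·k = 1).
At 20.6°: h = 0.9361, k = 1.068; principal scales a = 1.068, b = 0.9361.
sin(ω/2) = (a − b)/(a + b) = 0.1322/2.004 = 0.06598, so ω = 2 arcsin(0.06598) ≈ 7.6°.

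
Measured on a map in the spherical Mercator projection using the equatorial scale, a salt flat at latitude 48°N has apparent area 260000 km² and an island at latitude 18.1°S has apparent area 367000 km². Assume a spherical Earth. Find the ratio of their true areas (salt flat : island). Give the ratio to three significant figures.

0.351

Mercator's areal exaggeration is sec²φ; hence true area = (apparent area) · cos²φ.
True area of salt flat: 260000 × cos²(48°) = 260000 × 0.4477 = 116400 km².
True area of island: 367000 × cos²(18.1°) = 367000 × 0.9035 = 331600 km².
Ratio = 116400 / 331600 ≈ 0.351.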